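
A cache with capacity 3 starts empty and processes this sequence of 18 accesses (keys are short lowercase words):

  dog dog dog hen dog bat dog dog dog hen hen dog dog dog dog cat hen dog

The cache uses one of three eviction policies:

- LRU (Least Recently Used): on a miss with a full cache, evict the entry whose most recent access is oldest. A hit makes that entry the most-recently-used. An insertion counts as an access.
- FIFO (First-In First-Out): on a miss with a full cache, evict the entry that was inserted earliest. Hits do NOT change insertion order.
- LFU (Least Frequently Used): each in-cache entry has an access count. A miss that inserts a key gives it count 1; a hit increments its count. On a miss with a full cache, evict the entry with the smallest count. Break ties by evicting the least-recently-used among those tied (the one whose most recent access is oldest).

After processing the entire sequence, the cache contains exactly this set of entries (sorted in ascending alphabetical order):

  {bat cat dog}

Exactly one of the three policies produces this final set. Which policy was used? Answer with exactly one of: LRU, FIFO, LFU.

Simulating under each policy and comparing final sets:
  LRU: final set = {cat dog hen} -> differs
  FIFO: final set = {bat cat dog} -> MATCHES target
  LFU: final set = {cat dog hen} -> differs
Only FIFO produces the target set.

Answer: FIFO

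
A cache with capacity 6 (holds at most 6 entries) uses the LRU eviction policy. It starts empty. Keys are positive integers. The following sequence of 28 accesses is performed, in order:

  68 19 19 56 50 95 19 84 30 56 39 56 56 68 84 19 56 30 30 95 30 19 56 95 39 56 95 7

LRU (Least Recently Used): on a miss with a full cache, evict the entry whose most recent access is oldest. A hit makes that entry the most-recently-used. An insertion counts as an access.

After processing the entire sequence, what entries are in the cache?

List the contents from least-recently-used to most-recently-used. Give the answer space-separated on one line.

Answer: 30 19 39 56 95 7

Derivation:
LRU simulation (capacity=6):
  1. access 68: MISS. Cache (LRU->MRU): [68]
  2. access 19: MISS. Cache (LRU->MRU): [68 19]
  3. access 19: HIT. Cache (LRU->MRU): [68 19]
  4. access 56: MISS. Cache (LRU->MRU): [68 19 56]
  5. access 50: MISS. Cache (LRU->MRU): [68 19 56 50]
  6. access 95: MISS. Cache (LRU->MRU): [68 19 56 50 95]
  7. access 19: HIT. Cache (LRU->MRU): [68 56 50 95 19]
  8. access 84: MISS. Cache (LRU->MRU): [68 56 50 95 19 84]
  9. access 30: MISS, evict 68. Cache (LRU->MRU): [56 50 95 19 84 30]
  10. access 56: HIT. Cache (LRU->MRU): [50 95 19 84 30 56]
  11. access 39: MISS, evict 50. Cache (LRU->MRU): [95 19 84 30 56 39]
  12. access 56: HIT. Cache (LRU->MRU): [95 19 84 30 39 56]
  13. access 56: HIT. Cache (LRU->MRU): [95 19 84 30 39 56]
  14. access 68: MISS, evict 95. Cache (LRU->MRU): [19 84 30 39 56 68]
  15. access 84: HIT. Cache (LRU->MRU): [19 30 39 56 68 84]
  16. access 19: HIT. Cache (LRU->MRU): [30 39 56 68 84 19]
  17. access 56: HIT. Cache (LRU->MRU): [30 39 68 84 19 56]
  18. access 30: HIT. Cache (LRU->MRU): [39 68 84 19 56 30]
  19. access 30: HIT. Cache (LRU->MRU): [39 68 84 19 56 30]
  20. access 95: MISS, evict 39. Cache (LRU->MRU): [68 84 19 56 30 95]
  21. access 30: HIT. Cache (LRU->MRU): [68 84 19 56 95 30]
  22. access 19: HIT. Cache (LRU->MRU): [68 84 56 95 30 19]
  23. access 56: HIT. Cache (LRU->MRU): [68 84 95 30 19 56]
  24. access 95: HIT. Cache (LRU->MRU): [68 84 30 19 56 95]
  25. access 39: MISS, evict 68. Cache (LRU->MRU): [84 30 19 56 95 39]
  26. access 56: HIT. Cache (LRU->MRU): [84 30 19 95 39 56]
  27. access 95: HIT. Cache (LRU->MRU): [84 30 19 39 56 95]
  28. access 7: MISS, evict 84. Cache (LRU->MRU): [30 19 39 56 95 7]
Total: 16 hits, 12 misses, 6 evictions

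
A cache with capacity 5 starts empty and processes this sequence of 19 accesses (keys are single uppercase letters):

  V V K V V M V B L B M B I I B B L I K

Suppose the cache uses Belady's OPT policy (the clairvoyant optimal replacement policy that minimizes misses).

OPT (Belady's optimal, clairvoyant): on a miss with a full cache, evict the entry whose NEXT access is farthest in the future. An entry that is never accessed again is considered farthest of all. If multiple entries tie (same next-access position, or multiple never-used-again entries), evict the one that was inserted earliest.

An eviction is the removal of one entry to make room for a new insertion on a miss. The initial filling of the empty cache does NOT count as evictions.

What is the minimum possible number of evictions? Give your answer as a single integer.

Answer: 1

Derivation:
OPT (Belady) simulation (capacity=5):
  1. access V: MISS. Cache: [V]
  2. access V: HIT. Next use of V: step 4. Cache: [V]
  3. access K: MISS. Cache: [V K]
  4. access V: HIT. Next use of V: step 5. Cache: [V K]
  5. access V: HIT. Next use of V: step 7. Cache: [V K]
  6. access M: MISS. Cache: [V K M]
  7. access V: HIT. Next use of V: never. Cache: [V K M]
  8. access B: MISS. Cache: [V K M B]
  9. access L: MISS. Cache: [V K M B L]
  10. access B: HIT. Next use of B: step 12. Cache: [V K M B L]
  11. access M: HIT. Next use of M: never. Cache: [V K M B L]
  12. access B: HIT. Next use of B: step 15. Cache: [V K M B L]
  13. access I: MISS, evict V (next use: never). Cache: [K M B L I]
  14. access I: HIT. Next use of I: step 18. Cache: [K M B L I]
  15. access B: HIT. Next use of B: step 16. Cache: [K M B L I]
  16. access B: HIT. Next use of B: never. Cache: [K M B L I]
  17. access L: HIT. Next use of L: never. Cache: [K M B L I]
  18. access I: HIT. Next use of I: never. Cache: [K M B L I]
  19. access K: HIT. Next use of K: never. Cache: [K M B L I]
Total: 13 hits, 6 misses, 1 evictions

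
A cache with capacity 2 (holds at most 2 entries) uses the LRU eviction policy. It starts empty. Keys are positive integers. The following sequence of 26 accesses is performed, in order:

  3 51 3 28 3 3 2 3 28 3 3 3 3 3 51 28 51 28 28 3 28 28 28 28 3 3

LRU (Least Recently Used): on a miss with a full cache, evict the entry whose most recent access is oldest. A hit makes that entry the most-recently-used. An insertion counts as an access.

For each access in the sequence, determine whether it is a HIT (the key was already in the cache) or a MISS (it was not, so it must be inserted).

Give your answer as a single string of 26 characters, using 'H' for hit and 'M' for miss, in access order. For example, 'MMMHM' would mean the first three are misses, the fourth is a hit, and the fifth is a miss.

LRU simulation (capacity=2):
  1. access 3: MISS. Cache (LRU->MRU): [3]
  2. access 51: MISS. Cache (LRU->MRU): [3 51]
  3. access 3: HIT. Cache (LRU->MRU): [51 3]
  4. access 28: MISS, evict 51. Cache (LRU->MRU): [3 28]
  5. access 3: HIT. Cache (LRU->MRU): [28 3]
  6. access 3: HIT. Cache (LRU->MRU): [28 3]
  7. access 2: MISS, evict 28. Cache (LRU->MRU): [3 2]
  8. access 3: HIT. Cache (LRU->MRU): [2 3]
  9. access 28: MISS, evict 2. Cache (LRU->MRU): [3 28]
  10. access 3: HIT. Cache (LRU->MRU): [28 3]
  11. access 3: HIT. Cache (LRU->MRU): [28 3]
  12. access 3: HIT. Cache (LRU->MRU): [28 3]
  13. access 3: HIT. Cache (LRU->MRU): [28 3]
  14. access 3: HIT. Cache (LRU->MRU): [28 3]
  15. access 51: MISS, evict 28. Cache (LRU->MRU): [3 51]
  16. access 28: MISS, evict 3. Cache (LRU->MRU): [51 28]
  17. access 51: HIT. Cache (LRU->MRU): [28 51]
  18. access 28: HIT. Cache (LRU->MRU): [51 28]
  19. access 28: HIT. Cache (LRU->MRU): [51 28]
  20. access 3: MISS, evict 51. Cache (LRU->MRU): [28 3]
  21. access 28: HIT. Cache (LRU->MRU): [3 28]
  22. access 28: HIT. Cache (LRU->MRU): [3 28]
  23. access 28: HIT. Cache (LRU->MRU): [3 28]
  24. access 28: HIT. Cache (LRU->MRU): [3 28]
  25. access 3: HIT. Cache (LRU->MRU): [28 3]
  26. access 3: HIT. Cache (LRU->MRU): [28 3]
Total: 18 hits, 8 misses, 6 evictions

Answer: MMHMHHMHMHHHHHMMHHHMHHHHHH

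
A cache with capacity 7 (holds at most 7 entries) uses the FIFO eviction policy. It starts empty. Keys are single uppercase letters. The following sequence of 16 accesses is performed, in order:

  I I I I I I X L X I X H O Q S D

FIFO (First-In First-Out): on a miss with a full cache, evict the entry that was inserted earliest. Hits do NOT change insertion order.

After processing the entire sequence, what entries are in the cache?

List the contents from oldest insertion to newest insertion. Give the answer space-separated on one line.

FIFO simulation (capacity=7):
  1. access I: MISS. Cache (old->new): [I]
  2. access I: HIT. Cache (old->new): [I]
  3. access I: HIT. Cache (old->new): [I]
  4. access I: HIT. Cache (old->new): [I]
  5. access I: HIT. Cache (old->new): [I]
  6. access I: HIT. Cache (old->new): [I]
  7. access X: MISS. Cache (old->new): [I X]
  8. access L: MISS. Cache (old->new): [I X L]
  9. access X: HIT. Cache (old->new): [I X L]
  10. access I: HIT. Cache (old->new): [I X L]
  11. access X: HIT. Cache (old->new): [I X L]
  12. access H: MISS. Cache (old->new): [I X L H]
  13. access O: MISS. Cache (old->new): [I X L H O]
  14. access Q: MISS. Cache (old->new): [I X L H O Q]
  15. access S: MISS. Cache (old->new): [I X L H O Q S]
  16. access D: MISS, evict I. Cache (old->new): [X L H O Q S D]
Total: 8 hits, 8 misses, 1 evictions

Answer: X L H O Q S D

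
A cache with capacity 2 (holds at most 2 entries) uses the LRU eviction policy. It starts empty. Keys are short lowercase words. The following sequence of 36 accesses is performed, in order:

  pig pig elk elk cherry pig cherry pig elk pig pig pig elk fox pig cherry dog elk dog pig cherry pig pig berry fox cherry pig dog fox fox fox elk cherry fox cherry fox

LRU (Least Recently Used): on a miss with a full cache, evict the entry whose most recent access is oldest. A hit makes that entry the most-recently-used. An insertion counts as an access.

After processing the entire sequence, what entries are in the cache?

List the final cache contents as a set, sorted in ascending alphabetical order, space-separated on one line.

Answer: cherry fox

Derivation:
LRU simulation (capacity=2):
  1. access pig: MISS. Cache (LRU->MRU): [pig]
  2. access pig: HIT. Cache (LRU->MRU): [pig]
  3. access elk: MISS. Cache (LRU->MRU): [pig elk]
  4. access elk: HIT. Cache (LRU->MRU): [pig elk]
  5. access cherry: MISS, evict pig. Cache (LRU->MRU): [elk cherry]
  6. access pig: MISS, evict elk. Cache (LRU->MRU): [cherry pig]
  7. access cherry: HIT. Cache (LRU->MRU): [pig cherry]
  8. access pig: HIT. Cache (LRU->MRU): [cherry pig]
  9. access elk: MISS, evict cherry. Cache (LRU->MRU): [pig elk]
  10. access pig: HIT. Cache (LRU->MRU): [elk pig]
  11. access pig: HIT. Cache (LRU->MRU): [elk pig]
  12. access pig: HIT. Cache (LRU->MRU): [elk pig]
  13. access elk: HIT. Cache (LRU->MRU): [pig elk]
  14. access fox: MISS, evict pig. Cache (LRU->MRU): [elk fox]
  15. access pig: MISS, evict elk. Cache (LRU->MRU): [fox pig]
  16. access cherry: MISS, evict fox. Cache (LRU->MRU): [pig cherry]
  17. access dog: MISS, evict pig. Cache (LRU->MRU): [cherry dog]
  18. access elk: MISS, evict cherry. Cache (LRU->MRU): [dog elk]
  19. access dog: HIT. Cache (LRU->MRU): [elk dog]
  20. access pig: MISS, evict elk. Cache (LRU->MRU): [dog pig]
  21. access cherry: MISS, evict dog. Cache (LRU->MRU): [pig cherry]
  22. access pig: HIT. Cache (LRU->MRU): [cherry pig]
  23. access pig: HIT. Cache (LRU->MRU): [cherry pig]
  24. access berry: MISS, evict cherry. Cache (LRU->MRU): [pig berry]
  25. access fox: MISS, evict pig. Cache (LRU->MRU): [berry fox]
  26. access cherry: MISS, evict berry. Cache (LRU->MRU): [fox cherry]
  27. access pig: MISS, evict fox. Cache (LRU->MRU): [cherry pig]
  28. access dog: MISS, evict cherry. Cache (LRU->MRU): [pig dog]
  29. access fox: MISS, evict pig. Cache (LRU->MRU): [dog fox]
  30. access fox: HIT. Cache (LRU->MRU): [dog fox]
  31. access fox: HIT. Cache (LRU->MRU): [dog fox]
  32. access elk: MISS, evict dog. Cache (LRU->MRU): [fox elk]
  33. access cherry: MISS, evict fox. Cache (LRU->MRU): [elk cherry]
  34. access fox: MISS, evict elk. Cache (LRU->MRU): [cherry fox]
  35. access cherry: HIT. Cache (LRU->MRU): [fox cherry]
  36. access fox: HIT. Cache (LRU->MRU): [cherry fox]
Total: 15 hits, 21 misses, 19 evictions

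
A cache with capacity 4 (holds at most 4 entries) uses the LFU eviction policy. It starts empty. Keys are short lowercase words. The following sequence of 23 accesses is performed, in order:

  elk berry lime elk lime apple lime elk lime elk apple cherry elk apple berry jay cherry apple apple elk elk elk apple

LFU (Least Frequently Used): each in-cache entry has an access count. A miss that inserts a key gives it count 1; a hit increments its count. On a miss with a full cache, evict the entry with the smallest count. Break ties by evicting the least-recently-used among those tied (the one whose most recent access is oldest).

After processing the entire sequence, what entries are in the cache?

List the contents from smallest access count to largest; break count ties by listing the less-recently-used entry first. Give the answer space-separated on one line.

LFU simulation (capacity=4):
  1. access elk: MISS. Cache: [elk(c=1)]
  2. access berry: MISS. Cache: [elk(c=1) berry(c=1)]
  3. access lime: MISS. Cache: [elk(c=1) berry(c=1) lime(c=1)]
  4. access elk: HIT, count now 2. Cache: [berry(c=1) lime(c=1) elk(c=2)]
  5. access lime: HIT, count now 2. Cache: [berry(c=1) elk(c=2) lime(c=2)]
  6. access apple: MISS. Cache: [berry(c=1) apple(c=1) elk(c=2) lime(c=2)]
  7. access lime: HIT, count now 3. Cache: [berry(c=1) apple(c=1) elk(c=2) lime(c=3)]
  8. access elk: HIT, count now 3. Cache: [berry(c=1) apple(c=1) lime(c=3) elk(c=3)]
  9. access lime: HIT, count now 4. Cache: [berry(c=1) apple(c=1) elk(c=3) lime(c=4)]
  10. access elk: HIT, count now 4. Cache: [berry(c=1) apple(c=1) lime(c=4) elk(c=4)]
  11. access apple: HIT, count now 2. Cache: [berry(c=1) apple(c=2) lime(c=4) elk(c=4)]
  12. access cherry: MISS, evict berry(c=1). Cache: [cherry(c=1) apple(c=2) lime(c=4) elk(c=4)]
  13. access elk: HIT, count now 5. Cache: [cherry(c=1) apple(c=2) lime(c=4) elk(c=5)]
  14. access apple: HIT, count now 3. Cache: [cherry(c=1) apple(c=3) lime(c=4) elk(c=5)]
  15. access berry: MISS, evict cherry(c=1). Cache: [berry(c=1) apple(c=3) lime(c=4) elk(c=5)]
  16. access jay: MISS, evict berry(c=1). Cache: [jay(c=1) apple(c=3) lime(c=4) elk(c=5)]
  17. access cherry: MISS, evict jay(c=1). Cache: [cherry(c=1) apple(c=3) lime(c=4) elk(c=5)]
  18. access apple: HIT, count now 4. Cache: [cherry(c=1) lime(c=4) apple(c=4) elk(c=5)]
  19. access apple: HIT, count now 5. Cache: [cherry(c=1) lime(c=4) elk(c=5) apple(c=5)]
  20. access elk: HIT, count now 6. Cache: [cherry(c=1) lime(c=4) apple(c=5) elk(c=6)]
  21. access elk: HIT, count now 7. Cache: [cherry(c=1) lime(c=4) apple(c=5) elk(c=7)]
  22. access elk: HIT, count now 8. Cache: [cherry(c=1) lime(c=4) apple(c=5) elk(c=8)]
  23. access apple: HIT, count now 6. Cache: [cherry(c=1) lime(c=4) apple(c=6) elk(c=8)]
Total: 15 hits, 8 misses, 4 evictions

Answer: cherry lime apple elk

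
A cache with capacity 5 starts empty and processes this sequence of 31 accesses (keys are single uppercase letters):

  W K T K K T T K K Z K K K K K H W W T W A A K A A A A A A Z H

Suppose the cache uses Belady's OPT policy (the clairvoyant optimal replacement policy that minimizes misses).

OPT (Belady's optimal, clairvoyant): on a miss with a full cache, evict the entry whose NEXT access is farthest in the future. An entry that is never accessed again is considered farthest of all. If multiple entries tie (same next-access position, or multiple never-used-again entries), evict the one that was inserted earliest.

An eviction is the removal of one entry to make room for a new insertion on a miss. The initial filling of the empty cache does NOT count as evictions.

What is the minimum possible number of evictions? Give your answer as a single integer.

OPT (Belady) simulation (capacity=5):
  1. access W: MISS. Cache: [W]
  2. access K: MISS. Cache: [W K]
  3. access T: MISS. Cache: [W K T]
  4. access K: HIT. Next use of K: step 5. Cache: [W K T]
  5. access K: HIT. Next use of K: step 8. Cache: [W K T]
  6. access T: HIT. Next use of T: step 7. Cache: [W K T]
  7. access T: HIT. Next use of T: step 19. Cache: [W K T]
  8. access K: HIT. Next use of K: step 9. Cache: [W K T]
  9. access K: HIT. Next use of K: step 11. Cache: [W K T]
  10. access Z: MISS. Cache: [W K T Z]
  11. access K: HIT. Next use of K: step 12. Cache: [W K T Z]
  12. access K: HIT. Next use of K: step 13. Cache: [W K T Z]
  13. access K: HIT. Next use of K: step 14. Cache: [W K T Z]
  14. access K: HIT. Next use of K: step 15. Cache: [W K T Z]
  15. access K: HIT. Next use of K: step 23. Cache: [W K T Z]
  16. access H: MISS. Cache: [W K T Z H]
  17. access W: HIT. Next use of W: step 18. Cache: [W K T Z H]
  18. access W: HIT. Next use of W: step 20. Cache: [W K T Z H]
  19. access T: HIT. Next use of T: never. Cache: [W K T Z H]
  20. access W: HIT. Next use of W: never. Cache: [W K T Z H]
  21. access A: MISS, evict W (next use: never). Cache: [K T Z H A]
  22. access A: HIT. Next use of A: step 24. Cache: [K T Z H A]
  23. access K: HIT. Next use of K: never. Cache: [K T Z H A]
  24. access A: HIT. Next use of A: step 25. Cache: [K T Z H A]
  25. access A: HIT. Next use of A: step 26. Cache: [K T Z H A]
  26. access A: HIT. Next use of A: step 27. Cache: [K T Z H A]
  27. access A: HIT. Next use of A: step 28. Cache: [K T Z H A]
  28. access A: HIT. Next use of A: step 29. Cache: [K T Z H A]
  29. access A: HIT. Next use of A: never. Cache: [K T Z H A]
  30. access Z: HIT. Next use of Z: never. Cache: [K T Z H A]
  31. access H: HIT. Next use of H: never. Cache: [K T Z H A]
Total: 25 hits, 6 misses, 1 evictions

Answer: 1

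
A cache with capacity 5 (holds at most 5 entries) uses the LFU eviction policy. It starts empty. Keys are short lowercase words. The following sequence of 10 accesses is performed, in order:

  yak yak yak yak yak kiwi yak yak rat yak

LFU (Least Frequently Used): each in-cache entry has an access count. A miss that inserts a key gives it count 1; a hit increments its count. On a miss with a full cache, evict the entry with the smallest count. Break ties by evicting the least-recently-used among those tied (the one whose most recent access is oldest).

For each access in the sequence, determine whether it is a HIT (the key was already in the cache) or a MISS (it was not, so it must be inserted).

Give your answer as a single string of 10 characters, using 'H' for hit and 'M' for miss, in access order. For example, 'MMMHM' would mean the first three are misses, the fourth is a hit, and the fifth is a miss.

Answer: MHHHHMHHMH

Derivation:
LFU simulation (capacity=5):
  1. access yak: MISS. Cache: [yak(c=1)]
  2. access yak: HIT, count now 2. Cache: [yak(c=2)]
  3. access yak: HIT, count now 3. Cache: [yak(c=3)]
  4. access yak: HIT, count now 4. Cache: [yak(c=4)]
  5. access yak: HIT, count now 5. Cache: [yak(c=5)]
  6. access kiwi: MISS. Cache: [kiwi(c=1) yak(c=5)]
  7. access yak: HIT, count now 6. Cache: [kiwi(c=1) yak(c=6)]
  8. access yak: HIT, count now 7. Cache: [kiwi(c=1) yak(c=7)]
  9. access rat: MISS. Cache: [kiwi(c=1) rat(c=1) yak(c=7)]
  10. access yak: HIT, count now 8. Cache: [kiwi(c=1) rat(c=1) yak(c=8)]
Total: 7 hits, 3 misses, 0 evictions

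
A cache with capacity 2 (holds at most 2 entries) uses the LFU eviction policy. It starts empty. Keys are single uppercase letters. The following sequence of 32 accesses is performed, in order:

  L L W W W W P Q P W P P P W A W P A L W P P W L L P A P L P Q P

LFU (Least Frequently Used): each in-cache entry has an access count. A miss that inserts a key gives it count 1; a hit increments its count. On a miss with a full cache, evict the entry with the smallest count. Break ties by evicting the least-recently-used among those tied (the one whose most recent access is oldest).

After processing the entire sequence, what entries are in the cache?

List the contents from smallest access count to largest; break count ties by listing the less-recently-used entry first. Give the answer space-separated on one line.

Answer: P W

Derivation:
LFU simulation (capacity=2):
  1. access L: MISS. Cache: [L(c=1)]
  2. access L: HIT, count now 2. Cache: [L(c=2)]
  3. access W: MISS. Cache: [W(c=1) L(c=2)]
  4. access W: HIT, count now 2. Cache: [L(c=2) W(c=2)]
  5. access W: HIT, count now 3. Cache: [L(c=2) W(c=3)]
  6. access W: HIT, count now 4. Cache: [L(c=2) W(c=4)]
  7. access P: MISS, evict L(c=2). Cache: [P(c=1) W(c=4)]
  8. access Q: MISS, evict P(c=1). Cache: [Q(c=1) W(c=4)]
  9. access P: MISS, evict Q(c=1). Cache: [P(c=1) W(c=4)]
  10. access W: HIT, count now 5. Cache: [P(c=1) W(c=5)]
  11. access P: HIT, count now 2. Cache: [P(c=2) W(c=5)]
  12. access P: HIT, count now 3. Cache: [P(c=3) W(c=5)]
  13. access P: HIT, count now 4. Cache: [P(c=4) W(c=5)]
  14. access W: HIT, count now 6. Cache: [P(c=4) W(c=6)]
  15. access A: MISS, evict P(c=4). Cache: [A(c=1) W(c=6)]
  16. access W: HIT, count now 7. Cache: [A(c=1) W(c=7)]
  17. access P: MISS, evict A(c=1). Cache: [P(c=1) W(c=7)]
  18. access A: MISS, evict P(c=1). Cache: [A(c=1) W(c=7)]
  19. access L: MISS, evict A(c=1). Cache: [L(c=1) W(c=7)]
  20. access W: HIT, count now 8. Cache: [L(c=1) W(c=8)]
  21. access P: MISS, evict L(c=1). Cache: [P(c=1) W(c=8)]
  22. access P: HIT, count now 2. Cache: [P(c=2) W(c=8)]
  23. access W: HIT, count now 9. Cache: [P(c=2) W(c=9)]
  24. access L: MISS, evict P(c=2). Cache: [L(c=1) W(c=9)]
  25. access L: HIT, count now 2. Cache: [L(c=2) W(c=9)]
  26. access P: MISS, evict L(c=2). Cache: [P(c=1) W(c=9)]
  27. access A: MISS, evict P(c=1). Cache: [A(c=1) W(c=9)]
  28. access P: MISS, evict A(c=1). Cache: [P(c=1) W(c=9)]
  29. access L: MISS, evict P(c=1). Cache: [L(c=1) W(c=9)]
  30. access P: MISS, evict L(c=1). Cache: [P(c=1) W(c=9)]
  31. access Q: MISS, evict P(c=1). Cache: [Q(c=1) W(c=9)]
  32. access P: MISS, evict Q(c=1). Cache: [P(c=1) W(c=9)]
Total: 14 hits, 18 misses, 16 evictions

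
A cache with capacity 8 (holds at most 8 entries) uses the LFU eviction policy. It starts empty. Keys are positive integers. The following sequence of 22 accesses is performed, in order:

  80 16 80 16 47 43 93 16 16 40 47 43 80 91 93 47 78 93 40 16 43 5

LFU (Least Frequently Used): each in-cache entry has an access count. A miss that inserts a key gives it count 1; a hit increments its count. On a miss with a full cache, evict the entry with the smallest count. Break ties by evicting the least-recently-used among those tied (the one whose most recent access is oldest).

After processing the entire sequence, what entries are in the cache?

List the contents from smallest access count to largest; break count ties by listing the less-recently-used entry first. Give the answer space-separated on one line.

Answer: 78 5 40 80 47 93 43 16

Derivation:
LFU simulation (capacity=8):
  1. access 80: MISS. Cache: [80(c=1)]
  2. access 16: MISS. Cache: [80(c=1) 16(c=1)]
  3. access 80: HIT, count now 2. Cache: [16(c=1) 80(c=2)]
  4. access 16: HIT, count now 2. Cache: [80(c=2) 16(c=2)]
  5. access 47: MISS. Cache: [47(c=1) 80(c=2) 16(c=2)]
  6. access 43: MISS. Cache: [47(c=1) 43(c=1) 80(c=2) 16(c=2)]
  7. access 93: MISS. Cache: [47(c=1) 43(c=1) 93(c=1) 80(c=2) 16(c=2)]
  8. access 16: HIT, count now 3. Cache: [47(c=1) 43(c=1) 93(c=1) 80(c=2) 16(c=3)]
  9. access 16: HIT, count now 4. Cache: [47(c=1) 43(c=1) 93(c=1) 80(c=2) 16(c=4)]
  10. access 40: MISS. Cache: [47(c=1) 43(c=1) 93(c=1) 40(c=1) 80(c=2) 16(c=4)]
  11. access 47: HIT, count now 2. Cache: [43(c=1) 93(c=1) 40(c=1) 80(c=2) 47(c=2) 16(c=4)]
  12. access 43: HIT, count now 2. Cache: [93(c=1) 40(c=1) 80(c=2) 47(c=2) 43(c=2) 16(c=4)]
  13. access 80: HIT, count now 3. Cache: [93(c=1) 40(c=1) 47(c=2) 43(c=2) 80(c=3) 16(c=4)]
  14. access 91: MISS. Cache: [93(c=1) 40(c=1) 91(c=1) 47(c=2) 43(c=2) 80(c=3) 16(c=4)]
  15. access 93: HIT, count now 2. Cache: [40(c=1) 91(c=1) 47(c=2) 43(c=2) 93(c=2) 80(c=3) 16(c=4)]
  16. access 47: HIT, count now 3. Cache: [40(c=1) 91(c=1) 43(c=2) 93(c=2) 80(c=3) 47(c=3) 16(c=4)]
  17. access 78: MISS. Cache: [40(c=1) 91(c=1) 78(c=1) 43(c=2) 93(c=2) 80(c=3) 47(c=3) 16(c=4)]
  18. access 93: HIT, count now 3. Cache: [40(c=1) 91(c=1) 78(c=1) 43(c=2) 80(c=3) 47(c=3) 93(c=3) 16(c=4)]
  19. access 40: HIT, count now 2. Cache: [91(c=1) 78(c=1) 43(c=2) 40(c=2) 80(c=3) 47(c=3) 93(c=3) 16(c=4)]
  20. access 16: HIT, count now 5. Cache: [91(c=1) 78(c=1) 43(c=2) 40(c=2) 80(c=3) 47(c=3) 93(c=3) 16(c=5)]
  21. access 43: HIT, count now 3. Cache: [91(c=1) 78(c=1) 40(c=2) 80(c=3) 47(c=3) 93(c=3) 43(c=3) 16(c=5)]
  22. access 5: MISS, evict 91(c=1). Cache: [78(c=1) 5(c=1) 40(c=2) 80(c=3) 47(c=3) 93(c=3) 43(c=3) 16(c=5)]
Total: 13 hits, 9 misses, 1 evictions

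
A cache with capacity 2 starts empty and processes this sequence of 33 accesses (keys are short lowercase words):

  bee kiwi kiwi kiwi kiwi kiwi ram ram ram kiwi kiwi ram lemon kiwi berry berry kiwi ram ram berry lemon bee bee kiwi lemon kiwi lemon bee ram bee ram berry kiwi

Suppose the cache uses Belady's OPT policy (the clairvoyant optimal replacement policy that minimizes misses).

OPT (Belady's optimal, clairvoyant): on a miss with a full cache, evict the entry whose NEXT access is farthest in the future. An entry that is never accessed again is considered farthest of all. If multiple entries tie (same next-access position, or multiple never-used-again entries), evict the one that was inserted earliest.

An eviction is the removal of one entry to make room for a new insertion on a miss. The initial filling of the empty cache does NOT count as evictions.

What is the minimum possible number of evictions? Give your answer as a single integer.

Answer: 11

Derivation:
OPT (Belady) simulation (capacity=2):
  1. access bee: MISS. Cache: [bee]
  2. access kiwi: MISS. Cache: [bee kiwi]
  3. access kiwi: HIT. Next use of kiwi: step 4. Cache: [bee kiwi]
  4. access kiwi: HIT. Next use of kiwi: step 5. Cache: [bee kiwi]
  5. access kiwi: HIT. Next use of kiwi: step 6. Cache: [bee kiwi]
  6. access kiwi: HIT. Next use of kiwi: step 10. Cache: [bee kiwi]
  7. access ram: MISS, evict bee (next use: step 22). Cache: [kiwi ram]
  8. access ram: HIT. Next use of ram: step 9. Cache: [kiwi ram]
  9. access ram: HIT. Next use of ram: step 12. Cache: [kiwi ram]
  10. access kiwi: HIT. Next use of kiwi: step 11. Cache: [kiwi ram]
  11. access kiwi: HIT. Next use of kiwi: step 14. Cache: [kiwi ram]
  12. access ram: HIT. Next use of ram: step 18. Cache: [kiwi ram]
  13. access lemon: MISS, evict ram (next use: step 18). Cache: [kiwi lemon]
  14. access kiwi: HIT. Next use of kiwi: step 17. Cache: [kiwi lemon]
  15. access berry: MISS, evict lemon (next use: step 21). Cache: [kiwi berry]
  16. access berry: HIT. Next use of berry: step 20. Cache: [kiwi berry]
  17. access kiwi: HIT. Next use of kiwi: step 24. Cache: [kiwi berry]
  18. access ram: MISS, evict kiwi (next use: step 24). Cache: [berry ram]
  19. access ram: HIT. Next use of ram: step 29. Cache: [berry ram]
  20. access berry: HIT. Next use of berry: step 32. Cache: [berry ram]
  21. access lemon: MISS, evict berry (next use: step 32). Cache: [ram lemon]
  22. access bee: MISS, evict ram (next use: step 29). Cache: [lemon bee]
  23. access bee: HIT. Next use of bee: step 28. Cache: [lemon bee]
  24. access kiwi: MISS, evict bee (next use: step 28). Cache: [lemon kiwi]
  25. access lemon: HIT. Next use of lemon: step 27. Cache: [lemon kiwi]
  26. access kiwi: HIT. Next use of kiwi: step 33. Cache: [lemon kiwi]
  27. access lemon: HIT. Next use of lemon: never. Cache: [lemon kiwi]
  28. access bee: MISS, evict lemon (next use: never). Cache: [kiwi bee]
  29. access ram: MISS, evict kiwi (next use: step 33). Cache: [bee ram]
  30. access bee: HIT. Next use of bee: never. Cache: [bee ram]
  31. access ram: HIT. Next use of ram: never. Cache: [bee ram]
  32. access berry: MISS, evict bee (next use: never). Cache: [ram berry]
  33. access kiwi: MISS, evict ram (next use: never). Cache: [berry kiwi]
Total: 20 hits, 13 misses, 11 evictions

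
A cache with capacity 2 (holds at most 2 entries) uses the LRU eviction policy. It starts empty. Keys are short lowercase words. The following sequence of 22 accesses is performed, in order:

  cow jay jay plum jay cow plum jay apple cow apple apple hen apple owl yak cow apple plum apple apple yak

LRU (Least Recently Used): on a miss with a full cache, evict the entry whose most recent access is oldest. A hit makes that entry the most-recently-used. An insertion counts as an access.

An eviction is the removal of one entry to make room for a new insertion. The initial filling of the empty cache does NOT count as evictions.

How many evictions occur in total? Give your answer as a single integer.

LRU simulation (capacity=2):
  1. access cow: MISS. Cache (LRU->MRU): [cow]
  2. access jay: MISS. Cache (LRU->MRU): [cow jay]
  3. access jay: HIT. Cache (LRU->MRU): [cow jay]
  4. access plum: MISS, evict cow. Cache (LRU->MRU): [jay plum]
  5. access jay: HIT. Cache (LRU->MRU): [plum jay]
  6. access cow: MISS, evict plum. Cache (LRU->MRU): [jay cow]
  7. access plum: MISS, evict jay. Cache (LRU->MRU): [cow plum]
  8. access jay: MISS, evict cow. Cache (LRU->MRU): [plum jay]
  9. access apple: MISS, evict plum. Cache (LRU->MRU): [jay apple]
  10. access cow: MISS, evict jay. Cache (LRU->MRU): [apple cow]
  11. access apple: HIT. Cache (LRU->MRU): [cow apple]
  12. access apple: HIT. Cache (LRU->MRU): [cow apple]
  13. access hen: MISS, evict cow. Cache (LRU->MRU): [apple hen]
  14. access apple: HIT. Cache (LRU->MRU): [hen apple]
  15. access owl: MISS, evict hen. Cache (LRU->MRU): [apple owl]
  16. access yak: MISS, evict apple. Cache (LRU->MRU): [owl yak]
  17. access cow: MISS, evict owl. Cache (LRU->MRU): [yak cow]
  18. access apple: MISS, evict yak. Cache (LRU->MRU): [cow apple]
  19. access plum: MISS, evict cow. Cache (LRU->MRU): [apple plum]
  20. access apple: HIT. Cache (LRU->MRU): [plum apple]
  21. access apple: HIT. Cache (LRU->MRU): [plum apple]
  22. access yak: MISS, evict plum. Cache (LRU->MRU): [apple yak]
Total: 7 hits, 15 misses, 13 evictions

Answer: 13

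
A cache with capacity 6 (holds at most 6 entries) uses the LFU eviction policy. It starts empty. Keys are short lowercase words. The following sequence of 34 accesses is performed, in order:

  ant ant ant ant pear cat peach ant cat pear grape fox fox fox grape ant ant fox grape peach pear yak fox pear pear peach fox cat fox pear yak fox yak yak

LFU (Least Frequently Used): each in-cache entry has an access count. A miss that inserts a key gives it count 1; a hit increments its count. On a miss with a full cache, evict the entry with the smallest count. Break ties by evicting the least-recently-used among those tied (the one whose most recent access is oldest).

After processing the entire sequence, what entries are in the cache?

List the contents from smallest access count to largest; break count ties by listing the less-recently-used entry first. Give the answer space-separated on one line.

LFU simulation (capacity=6):
  1. access ant: MISS. Cache: [ant(c=1)]
  2. access ant: HIT, count now 2. Cache: [ant(c=2)]
  3. access ant: HIT, count now 3. Cache: [ant(c=3)]
  4. access ant: HIT, count now 4. Cache: [ant(c=4)]
  5. access pear: MISS. Cache: [pear(c=1) ant(c=4)]
  6. access cat: MISS. Cache: [pear(c=1) cat(c=1) ant(c=4)]
  7. access peach: MISS. Cache: [pear(c=1) cat(c=1) peach(c=1) ant(c=4)]
  8. access ant: HIT, count now 5. Cache: [pear(c=1) cat(c=1) peach(c=1) ant(c=5)]
  9. access cat: HIT, count now 2. Cache: [pear(c=1) peach(c=1) cat(c=2) ant(c=5)]
  10. access pear: HIT, count now 2. Cache: [peach(c=1) cat(c=2) pear(c=2) ant(c=5)]
  11. access grape: MISS. Cache: [peach(c=1) grape(c=1) cat(c=2) pear(c=2) ant(c=5)]
  12. access fox: MISS. Cache: [peach(c=1) grape(c=1) fox(c=1) cat(c=2) pear(c=2) ant(c=5)]
  13. access fox: HIT, count now 2. Cache: [peach(c=1) grape(c=1) cat(c=2) pear(c=2) fox(c=2) ant(c=5)]
  14. access fox: HIT, count now 3. Cache: [peach(c=1) grape(c=1) cat(c=2) pear(c=2) fox(c=3) ant(c=5)]
  15. access grape: HIT, count now 2. Cache: [peach(c=1) cat(c=2) pear(c=2) grape(c=2) fox(c=3) ant(c=5)]
  16. access ant: HIT, count now 6. Cache: [peach(c=1) cat(c=2) pear(c=2) grape(c=2) fox(c=3) ant(c=6)]
  17. access ant: HIT, count now 7. Cache: [peach(c=1) cat(c=2) pear(c=2) grape(c=2) fox(c=3) ant(c=7)]
  18. access fox: HIT, count now 4. Cache: [peach(c=1) cat(c=2) pear(c=2) grape(c=2) fox(c=4) ant(c=7)]
  19. access grape: HIT, count now 3. Cache: [peach(c=1) cat(c=2) pear(c=2) grape(c=3) fox(c=4) ant(c=7)]
  20. access peach: HIT, count now 2. Cache: [cat(c=2) pear(c=2) peach(c=2) grape(c=3) fox(c=4) ant(c=7)]
  21. access pear: HIT, count now 3. Cache: [cat(c=2) peach(c=2) grape(c=3) pear(c=3) fox(c=4) ant(c=7)]
  22. access yak: MISS, evict cat(c=2). Cache: [yak(c=1) peach(c=2) grape(c=3) pear(c=3) fox(c=4) ant(c=7)]
  23. access fox: HIT, count now 5. Cache: [yak(c=1) peach(c=2) grape(c=3) pear(c=3) fox(c=5) ant(c=7)]
  24. access pear: HIT, count now 4. Cache: [yak(c=1) peach(c=2) grape(c=3) pear(c=4) fox(c=5) ant(c=7)]
  25. access pear: HIT, count now 5. Cache: [yak(c=1) peach(c=2) grape(c=3) fox(c=5) pear(c=5) ant(c=7)]
  26. access peach: HIT, count now 3. Cache: [yak(c=1) grape(c=3) peach(c=3) fox(c=5) pear(c=5) ant(c=7)]
  27. access fox: HIT, count now 6. Cache: [yak(c=1) grape(c=3) peach(c=3) pear(c=5) fox(c=6) ant(c=7)]
  28. access cat: MISS, evict yak(c=1). Cache: [cat(c=1) grape(c=3) peach(c=3) pear(c=5) fox(c=6) ant(c=7)]
  29. access fox: HIT, count now 7. Cache: [cat(c=1) grape(c=3) peach(c=3) pear(c=5) ant(c=7) fox(c=7)]
  30. access pear: HIT, count now 6. Cache: [cat(c=1) grape(c=3) peach(c=3) pear(c=6) ant(c=7) fox(c=7)]
  31. access yak: MISS, evict cat(c=1). Cache: [yak(c=1) grape(c=3) peach(c=3) pear(c=6) ant(c=7) fox(c=7)]
  32. access fox: HIT, count now 8. Cache: [yak(c=1) grape(c=3) peach(c=3) pear(c=6) ant(c=7) fox(c=8)]
  33. access yak: HIT, count now 2. Cache: [yak(c=2) grape(c=3) peach(c=3) pear(c=6) ant(c=7) fox(c=8)]
  34. access yak: HIT, count now 3. Cache: [grape(c=3) peach(c=3) yak(c=3) pear(c=6) ant(c=7) fox(c=8)]
Total: 25 hits, 9 misses, 3 evictions

Answer: grape peach yak pear ant fox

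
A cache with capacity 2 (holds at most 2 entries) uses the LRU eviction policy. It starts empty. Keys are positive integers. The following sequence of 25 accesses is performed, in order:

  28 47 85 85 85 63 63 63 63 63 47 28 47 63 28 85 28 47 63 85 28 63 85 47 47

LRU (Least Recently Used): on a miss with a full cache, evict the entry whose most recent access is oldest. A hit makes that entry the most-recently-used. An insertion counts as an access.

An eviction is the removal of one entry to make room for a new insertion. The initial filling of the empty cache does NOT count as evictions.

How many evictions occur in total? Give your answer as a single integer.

LRU simulation (capacity=2):
  1. access 28: MISS. Cache (LRU->MRU): [28]
  2. access 47: MISS. Cache (LRU->MRU): [28 47]
  3. access 85: MISS, evict 28. Cache (LRU->MRU): [47 85]
  4. access 85: HIT. Cache (LRU->MRU): [47 85]
  5. access 85: HIT. Cache (LRU->MRU): [47 85]
  6. access 63: MISS, evict 47. Cache (LRU->MRU): [85 63]
  7. access 63: HIT. Cache (LRU->MRU): [85 63]
  8. access 63: HIT. Cache (LRU->MRU): [85 63]
  9. access 63: HIT. Cache (LRU->MRU): [85 63]
  10. access 63: HIT. Cache (LRU->MRU): [85 63]
  11. access 47: MISS, evict 85. Cache (LRU->MRU): [63 47]
  12. access 28: MISS, evict 63. Cache (LRU->MRU): [47 28]
  13. access 47: HIT. Cache (LRU->MRU): [28 47]
  14. access 63: MISS, evict 28. Cache (LRU->MRU): [47 63]
  15. access 28: MISS, evict 47. Cache (LRU->MRU): [63 28]
  16. access 85: MISS, evict 63. Cache (LRU->MRU): [28 85]
  17. access 28: HIT. Cache (LRU->MRU): [85 28]
  18. access 47: MISS, evict 85. Cache (LRU->MRU): [28 47]
  19. access 63: MISS, evict 28. Cache (LRU->MRU): [47 63]
  20. access 85: MISS, evict 47. Cache (LRU->MRU): [63 85]
  21. access 28: MISS, evict 63. Cache (LRU->MRU): [85 28]
  22. access 63: MISS, evict 85. Cache (LRU->MRU): [28 63]
  23. access 85: MISS, evict 28. Cache (LRU->MRU): [63 85]
  24. access 47: MISS, evict 63. Cache (LRU->MRU): [85 47]
  25. access 47: HIT. Cache (LRU->MRU): [85 47]
Total: 9 hits, 16 misses, 14 evictions

Answer: 14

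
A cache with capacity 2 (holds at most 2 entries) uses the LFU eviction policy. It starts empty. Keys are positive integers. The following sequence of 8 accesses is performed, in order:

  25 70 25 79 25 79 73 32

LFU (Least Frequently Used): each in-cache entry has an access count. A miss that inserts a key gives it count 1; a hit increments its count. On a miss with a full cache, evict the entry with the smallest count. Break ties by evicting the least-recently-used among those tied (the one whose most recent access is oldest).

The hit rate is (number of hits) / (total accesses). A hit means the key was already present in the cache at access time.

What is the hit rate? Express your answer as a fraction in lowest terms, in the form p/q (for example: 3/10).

LFU simulation (capacity=2):
  1. access 25: MISS. Cache: [25(c=1)]
  2. access 70: MISS. Cache: [25(c=1) 70(c=1)]
  3. access 25: HIT, count now 2. Cache: [70(c=1) 25(c=2)]
  4. access 79: MISS, evict 70(c=1). Cache: [79(c=1) 25(c=2)]
  5. access 25: HIT, count now 3. Cache: [79(c=1) 25(c=3)]
  6. access 79: HIT, count now 2. Cache: [79(c=2) 25(c=3)]
  7. access 73: MISS, evict 79(c=2). Cache: [73(c=1) 25(c=3)]
  8. access 32: MISS, evict 73(c=1). Cache: [32(c=1) 25(c=3)]
Total: 3 hits, 5 misses, 3 evictions

Hit rate = 3/8

Answer: 3/8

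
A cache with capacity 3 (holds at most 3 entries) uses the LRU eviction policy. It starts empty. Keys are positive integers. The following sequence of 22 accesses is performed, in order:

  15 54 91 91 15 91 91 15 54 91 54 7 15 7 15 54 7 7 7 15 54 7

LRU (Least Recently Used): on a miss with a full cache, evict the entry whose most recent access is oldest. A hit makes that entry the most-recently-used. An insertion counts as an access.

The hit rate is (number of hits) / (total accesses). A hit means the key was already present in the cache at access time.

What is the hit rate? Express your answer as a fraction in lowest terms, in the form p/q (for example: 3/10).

LRU simulation (capacity=3):
  1. access 15: MISS. Cache (LRU->MRU): [15]
  2. access 54: MISS. Cache (LRU->MRU): [15 54]
  3. access 91: MISS. Cache (LRU->MRU): [15 54 91]
  4. access 91: HIT. Cache (LRU->MRU): [15 54 91]
  5. access 15: HIT. Cache (LRU->MRU): [54 91 15]
  6. access 91: HIT. Cache (LRU->MRU): [54 15 91]
  7. access 91: HIT. Cache (LRU->MRU): [54 15 91]
  8. access 15: HIT. Cache (LRU->MRU): [54 91 15]
  9. access 54: HIT. Cache (LRU->MRU): [91 15 54]
  10. access 91: HIT. Cache (LRU->MRU): [15 54 91]
  11. access 54: HIT. Cache (LRU->MRU): [15 91 54]
  12. access 7: MISS, evict 15. Cache (LRU->MRU): [91 54 7]
  13. access 15: MISS, evict 91. Cache (LRU->MRU): [54 7 15]
  14. access 7: HIT. Cache (LRU->MRU): [54 15 7]
  15. access 15: HIT. Cache (LRU->MRU): [54 7 15]
  16. access 54: HIT. Cache (LRU->MRU): [7 15 54]
  17. access 7: HIT. Cache (LRU->MRU): [15 54 7]
  18. access 7: HIT. Cache (LRU->MRU): [15 54 7]
  19. access 7: HIT. Cache (LRU->MRU): [15 54 7]
  20. access 15: HIT. Cache (LRU->MRU): [54 7 15]
  21. access 54: HIT. Cache (LRU->MRU): [7 15 54]
  22. access 7: HIT. Cache (LRU->MRU): [15 54 7]
Total: 17 hits, 5 misses, 2 evictions

Hit rate = 17/22

Answer: 17/22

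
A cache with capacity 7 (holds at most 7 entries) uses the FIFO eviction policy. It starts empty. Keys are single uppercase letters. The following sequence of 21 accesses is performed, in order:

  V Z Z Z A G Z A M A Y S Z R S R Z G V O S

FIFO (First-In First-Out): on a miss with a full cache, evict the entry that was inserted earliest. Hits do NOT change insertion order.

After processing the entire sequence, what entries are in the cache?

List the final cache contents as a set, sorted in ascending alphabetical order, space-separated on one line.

FIFO simulation (capacity=7):
  1. access V: MISS. Cache (old->new): [V]
  2. access Z: MISS. Cache (old->new): [V Z]
  3. access Z: HIT. Cache (old->new): [V Z]
  4. access Z: HIT. Cache (old->new): [V Z]
  5. access A: MISS. Cache (old->new): [V Z A]
  6. access G: MISS. Cache (old->new): [V Z A G]
  7. access Z: HIT. Cache (old->new): [V Z A G]
  8. access A: HIT. Cache (old->new): [V Z A G]
  9. access M: MISS. Cache (old->new): [V Z A G M]
  10. access A: HIT. Cache (old->new): [V Z A G M]
  11. access Y: MISS. Cache (old->new): [V Z A G M Y]
  12. access S: MISS. Cache (old->new): [V Z A G M Y S]
  13. access Z: HIT. Cache (old->new): [V Z A G M Y S]
  14. access R: MISS, evict V. Cache (old->new): [Z A G M Y S R]
  15. access S: HIT. Cache (old->new): [Z A G M Y S R]
  16. access R: HIT. Cache (old->new): [Z A G M Y S R]
  17. access Z: HIT. Cache (old->new): [Z A G M Y S R]
  18. access G: HIT. Cache (old->new): [Z A G M Y S R]
  19. access V: MISS, evict Z. Cache (old->new): [A G M Y S R V]
  20. access O: MISS, evict A. Cache (old->new): [G M Y S R V O]
  21. access S: HIT. Cache (old->new): [G M Y S R V O]
Total: 11 hits, 10 misses, 3 evictions

Answer: G M O R S V Y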